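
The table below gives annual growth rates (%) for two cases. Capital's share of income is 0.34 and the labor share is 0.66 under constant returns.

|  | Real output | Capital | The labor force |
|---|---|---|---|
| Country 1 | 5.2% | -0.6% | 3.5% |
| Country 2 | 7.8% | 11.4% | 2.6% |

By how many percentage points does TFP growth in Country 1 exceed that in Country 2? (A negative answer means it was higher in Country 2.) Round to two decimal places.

Labor's share = 1 − 0.34 = 0.66.
Country 1: TFP = 5.2 + 0.204 − 2.31 = 3.094%.
Country 2: TFP = 7.8 − 3.876 − 1.716 = 2.208%.
Difference = 3.094 − (2.208) = 0.886 pp.

0.89 percentage points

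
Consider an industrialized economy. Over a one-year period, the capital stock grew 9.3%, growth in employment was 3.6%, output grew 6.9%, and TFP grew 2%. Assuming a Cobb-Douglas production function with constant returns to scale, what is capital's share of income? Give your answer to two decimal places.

Capital's share of income is 0.23.

gY = gA + α·gK + (1−α)·gL, so gY − gA − gL = α(gK − gL).
6.9 − 2 − 3.6 = α × (9.3 − 3.6).
1.3 = 5.7 α, so α = 0.2281.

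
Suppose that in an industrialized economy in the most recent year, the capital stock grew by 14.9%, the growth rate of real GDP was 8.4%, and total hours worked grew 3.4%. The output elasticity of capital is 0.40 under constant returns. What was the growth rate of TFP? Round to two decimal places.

Labor's share = 1 − 0.4 = 0.6.
The capital stock: 0.4 × 14.9 = 5.96 pp.
Total hours worked: 0.6 × 3.4 = 2.04 pp.
TFP growth = 8.4 − 8 = 0.4%.

0.40%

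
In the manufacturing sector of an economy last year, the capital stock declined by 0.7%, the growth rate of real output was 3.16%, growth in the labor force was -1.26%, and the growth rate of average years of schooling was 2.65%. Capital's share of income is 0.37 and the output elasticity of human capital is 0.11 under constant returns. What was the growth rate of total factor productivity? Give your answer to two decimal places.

3.78%

Labor's share = 1 − 0.37 − 0.11 = 0.52.
The capital stock: 0.37 × (-0.7) = -0.259 pp.
Average years of schooling: 0.11 × 2.65 = 0.2915 pp.
The labor force: 0.52 × (-1.26) = -0.6552 pp.
TFP growth = 3.16 + 0.6227 = 3.7827%.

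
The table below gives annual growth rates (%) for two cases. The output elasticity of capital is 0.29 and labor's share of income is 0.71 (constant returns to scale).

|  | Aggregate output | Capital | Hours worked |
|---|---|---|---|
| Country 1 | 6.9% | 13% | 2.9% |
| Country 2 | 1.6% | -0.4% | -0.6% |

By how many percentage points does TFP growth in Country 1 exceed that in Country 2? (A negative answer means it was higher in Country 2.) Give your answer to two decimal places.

-1.07 percentage points

Labor's share = 1 − 0.29 = 0.71.
Country 1: TFP = 6.9 − 3.77 − 2.059 = 1.071%.
Country 2: TFP = 1.6 + 0.116 + 0.426 = 2.142%.
Difference = 1.071 − (2.142) = -1.071 pp.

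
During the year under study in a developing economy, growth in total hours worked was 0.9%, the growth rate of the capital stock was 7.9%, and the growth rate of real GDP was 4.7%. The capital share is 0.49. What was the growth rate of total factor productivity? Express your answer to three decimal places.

0.370%

Labor's share = 1 − 0.49 = 0.51.
The capital stock: 0.49 × 7.9 = 3.871 pp.
Total hours worked: 0.51 × 0.9 = 0.459 pp.
TFP growth = 4.7 − 4.33 = 0.37%.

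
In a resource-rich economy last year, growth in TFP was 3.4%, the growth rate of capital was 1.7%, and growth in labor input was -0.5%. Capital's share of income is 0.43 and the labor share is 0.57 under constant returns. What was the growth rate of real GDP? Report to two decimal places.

3.85%

Labor's share = 1 − 0.43 = 0.57.
Capital: 0.43 × 1.7 = 0.731 pp.
Labor input: 0.57 × (-0.5) = -0.285 pp.
Output growth = 3.4 + 0.446 = 3.846%.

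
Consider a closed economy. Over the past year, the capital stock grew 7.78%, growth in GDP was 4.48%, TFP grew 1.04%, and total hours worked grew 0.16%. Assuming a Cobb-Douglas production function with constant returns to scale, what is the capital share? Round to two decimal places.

gY = gA + α·gK + (1−α)·gL, so gY − gA − gL = α(gK − gL).
4.48 − 1.04 − 0.16 = α × (7.78 − 0.16).
3.28 = 7.62 α, so α = 0.4304.

0.43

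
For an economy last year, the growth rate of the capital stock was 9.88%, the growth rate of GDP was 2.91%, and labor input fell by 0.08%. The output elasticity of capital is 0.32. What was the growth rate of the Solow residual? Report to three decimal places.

Labor's share = 1 − 0.32 = 0.68.
The capital stock: 0.32 × 9.88 = 3.1616 pp.
Labor input: 0.68 × (-0.08) = -0.0544 pp.
TFP growth = 2.91 − 3.1072 = -0.1972%.

-0.197%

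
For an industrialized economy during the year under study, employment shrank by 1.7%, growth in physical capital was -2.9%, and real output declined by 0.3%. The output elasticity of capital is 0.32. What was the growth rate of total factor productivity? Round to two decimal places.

Total factor productivity growth was 1.78%.

Labor's share = 1 − 0.32 = 0.68.
Physical capital: 0.32 × (-2.9) = -0.928 pp.
Employment: 0.68 × (-1.7) = -1.156 pp.
TFP growth = -0.3 + 2.084 = 1.784%.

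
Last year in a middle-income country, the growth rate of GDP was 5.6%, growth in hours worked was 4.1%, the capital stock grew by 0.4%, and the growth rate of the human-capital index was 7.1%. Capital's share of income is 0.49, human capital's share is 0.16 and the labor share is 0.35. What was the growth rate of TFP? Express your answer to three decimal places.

TFP growth was 2.833%.

Labor's share = 1 − 0.49 − 0.16 = 0.35.
The capital stock: 0.49 × 0.4 = 0.196 pp.
The human-capital index: 0.16 × 7.1 = 1.136 pp.
Hours worked: 0.35 × 4.1 = 1.435 pp.
TFP growth = 5.6 − 2.767 = 2.833%.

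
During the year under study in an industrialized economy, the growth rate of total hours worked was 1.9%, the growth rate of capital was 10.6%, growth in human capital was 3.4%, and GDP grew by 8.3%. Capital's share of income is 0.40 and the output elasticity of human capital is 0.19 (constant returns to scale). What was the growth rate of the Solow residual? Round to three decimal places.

The Solow residual grew 2.635%.

Labor's share = 1 − 0.4 − 0.19 = 0.41.
Capital: 0.4 × 10.6 = 4.24 pp.
Human capital: 0.19 × 3.4 = 0.646 pp.
Total hours worked: 0.41 × 1.9 = 0.779 pp.
TFP growth = 8.3 − 5.665 = 2.635%.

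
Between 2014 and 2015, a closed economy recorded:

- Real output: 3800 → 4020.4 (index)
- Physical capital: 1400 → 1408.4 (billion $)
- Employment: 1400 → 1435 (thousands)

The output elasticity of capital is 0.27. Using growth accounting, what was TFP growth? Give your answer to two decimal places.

3.81%

Real output growth = (4020.4 − 3800) / 3800 = 5.8%.
Physical capital growth = (1408.4 − 1400) / 1400 = 0.6%.
Employment growth = (1435 − 1400) / 1400 = 2.5%.
Labor's share = 1 − 0.27 = 0.73.
Physical capital: 0.27 × 0.6 = 0.162 pp.
Employment: 0.73 × 2.5 = 1.825 pp.
TFP growth = 5.8 − 1.987 = 3.813%.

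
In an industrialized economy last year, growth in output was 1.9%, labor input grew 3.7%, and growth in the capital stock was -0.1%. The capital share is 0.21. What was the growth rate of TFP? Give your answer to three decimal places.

Labor's share = 1 − 0.21 = 0.79.
The capital stock: 0.21 × (-0.1) = -0.021 pp.
Labor input: 0.79 × 3.7 = 2.923 pp.
TFP growth = 1.9 − 2.902 = -1.002%.

-1.002%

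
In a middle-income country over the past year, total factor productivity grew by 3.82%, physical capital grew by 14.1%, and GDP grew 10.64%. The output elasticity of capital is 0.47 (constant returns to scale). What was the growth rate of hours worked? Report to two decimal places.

Labor's share = 1 − 0.47 = 0.53.
gY = gA + 0.47×14.1 + 0.53×g.
0.53×g = 10.64 − 3.82 − 6.627 = 0.193.
g = 0.193 / 0.53 = 0.3642%.

Hours worked grew 0.36%.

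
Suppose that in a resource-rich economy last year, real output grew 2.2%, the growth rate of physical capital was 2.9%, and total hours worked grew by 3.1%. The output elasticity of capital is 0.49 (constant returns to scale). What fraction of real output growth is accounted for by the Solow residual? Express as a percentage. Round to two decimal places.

Labor's share = 1 − 0.49 = 0.51.
Physical capital: 0.49 × 2.9 = 1.421 pp.
Total hours worked: 0.51 × 3.1 = 1.581 pp.
TFP growth = 2.2 − 3.002 = -0.802%.
TFP share of growth = -0.802 / 2.2 × 100 = -36.4545%.

The Solow residual accounted for -36.45% of growth.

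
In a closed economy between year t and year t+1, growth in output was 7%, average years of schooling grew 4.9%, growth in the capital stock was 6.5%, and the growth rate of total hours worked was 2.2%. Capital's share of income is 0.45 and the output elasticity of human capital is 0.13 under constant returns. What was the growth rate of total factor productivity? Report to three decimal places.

Labor's share = 1 − 0.45 − 0.13 = 0.42.
The capital stock: 0.45 × 6.5 = 2.925 pp.
Average years of schooling: 0.13 × 4.9 = 0.637 pp.
Total hours worked: 0.42 × 2.2 = 0.924 pp.
TFP growth = 7 − 4.486 = 2.514%.

Total factor productivity growth was 2.514%.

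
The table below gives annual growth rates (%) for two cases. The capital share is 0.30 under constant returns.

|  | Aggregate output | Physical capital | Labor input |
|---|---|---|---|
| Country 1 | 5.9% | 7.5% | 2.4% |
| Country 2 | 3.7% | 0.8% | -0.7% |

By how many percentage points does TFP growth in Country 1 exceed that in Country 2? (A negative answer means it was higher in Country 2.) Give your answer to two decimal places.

Labor's share = 1 − 0.3 = 0.7.
Country 1: TFP = 5.9 − 2.25 − 1.68 = 1.97%.
Country 2: TFP = 3.7 − 0.24 + 0.49 = 3.95%.
Difference = 1.97 − (3.95) = -1.98 pp.

-1.98 percentage points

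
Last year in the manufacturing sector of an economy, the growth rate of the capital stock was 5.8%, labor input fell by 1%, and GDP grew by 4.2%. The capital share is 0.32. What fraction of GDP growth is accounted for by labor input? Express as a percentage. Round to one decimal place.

Labor's share = 1 − 0.32 = 0.68.
Labor input contributed 0.68 × (-1) = -0.68 pp.
Share of growth = -0.68 / 4.2 × 100 = -16.19%.

-16.2%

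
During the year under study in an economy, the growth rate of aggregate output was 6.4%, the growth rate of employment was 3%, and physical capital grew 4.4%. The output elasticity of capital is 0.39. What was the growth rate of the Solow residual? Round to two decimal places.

2.85%

Labor's share = 1 − 0.39 = 0.61.
Physical capital: 0.39 × 4.4 = 1.716 pp.
Employment: 0.61 × 3 = 1.83 pp.
TFP growth = 6.4 − 3.546 = 2.854%.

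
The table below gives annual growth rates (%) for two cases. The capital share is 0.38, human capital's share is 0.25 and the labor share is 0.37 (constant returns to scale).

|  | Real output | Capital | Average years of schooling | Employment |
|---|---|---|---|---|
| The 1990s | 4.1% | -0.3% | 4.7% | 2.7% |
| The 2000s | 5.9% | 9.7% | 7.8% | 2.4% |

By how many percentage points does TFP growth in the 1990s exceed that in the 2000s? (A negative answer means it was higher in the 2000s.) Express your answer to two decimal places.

2.66 percentage points

Labor's share = 1 − 0.38 − 0.25 = 0.37.
The 1990s: TFP = 4.1 + 0.114 − 1.175 − 0.999 = 2.04%.
The 2000s: TFP = 5.9 − 3.686 − 1.95 − 0.888 = -0.624%.
Difference = 2.04 − (-0.624) = 2.664 pp.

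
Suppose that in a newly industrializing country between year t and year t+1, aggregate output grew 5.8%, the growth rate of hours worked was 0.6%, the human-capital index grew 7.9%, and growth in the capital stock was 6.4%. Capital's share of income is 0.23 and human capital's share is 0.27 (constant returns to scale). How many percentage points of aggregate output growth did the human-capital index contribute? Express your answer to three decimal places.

2.133 pp

Contribution = share × growth = 0.27 × 7.9 = 2.133 pp.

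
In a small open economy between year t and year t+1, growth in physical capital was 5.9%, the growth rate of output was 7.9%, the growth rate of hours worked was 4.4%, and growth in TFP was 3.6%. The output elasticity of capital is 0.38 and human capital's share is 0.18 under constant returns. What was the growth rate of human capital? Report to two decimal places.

Human capital grew 0.68%.

Labor's share = 1 − 0.38 − 0.18 = 0.44.
gY = gA + 0.38×5.9 + 0.44×4.4 + 0.18×g.
0.18×g = 7.9 − 3.6 − 4.178 = 0.122.
g = 0.122 / 0.18 = 0.6778%.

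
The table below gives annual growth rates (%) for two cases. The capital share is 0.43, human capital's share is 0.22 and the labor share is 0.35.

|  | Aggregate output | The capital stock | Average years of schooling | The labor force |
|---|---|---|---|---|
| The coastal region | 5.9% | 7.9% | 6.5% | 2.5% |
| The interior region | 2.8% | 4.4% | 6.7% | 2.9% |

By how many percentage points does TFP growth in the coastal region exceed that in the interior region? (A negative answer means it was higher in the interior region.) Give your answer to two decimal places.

1.78 percentage points

Labor's share = 1 − 0.43 − 0.22 = 0.35.
The coastal region: TFP = 5.9 − 3.397 − 1.43 − 0.875 = 0.198%.
The interior region: TFP = 2.8 − 1.892 − 1.474 − 1.015 = -1.581%.
Difference = 0.198 − (-1.581) = 1.779 pp.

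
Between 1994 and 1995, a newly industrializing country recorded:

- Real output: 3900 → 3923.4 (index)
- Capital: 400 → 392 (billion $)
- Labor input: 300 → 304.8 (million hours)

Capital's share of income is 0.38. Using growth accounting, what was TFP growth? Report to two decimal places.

0.37%

Real output growth = (3923.4 − 3900) / 3900 = 0.6%.
Capital growth = (392 − 400) / 400 = -2%.
Labor input growth = (304.8 − 300) / 300 = 1.6%.
Labor's share = 1 − 0.38 = 0.62.
Capital: 0.38 × (-2) = -0.76 pp.
Labor input: 0.62 × 1.6 = 0.992 pp.
TFP growth = 0.6 − 0.232 = 0.368%.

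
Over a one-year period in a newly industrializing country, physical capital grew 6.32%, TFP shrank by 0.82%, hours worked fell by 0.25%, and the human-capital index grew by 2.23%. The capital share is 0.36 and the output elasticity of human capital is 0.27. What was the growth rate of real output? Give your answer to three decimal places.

Real output growth was 1.965%.

Labor's share = 1 − 0.36 − 0.27 = 0.37.
Physical capital: 0.36 × 6.32 = 2.2752 pp.
The human-capital index: 0.27 × 2.23 = 0.6021 pp.
Hours worked: 0.37 × (-0.25) = -0.0925 pp.
Output growth = -0.82 + 2.7848 = 1.9648%.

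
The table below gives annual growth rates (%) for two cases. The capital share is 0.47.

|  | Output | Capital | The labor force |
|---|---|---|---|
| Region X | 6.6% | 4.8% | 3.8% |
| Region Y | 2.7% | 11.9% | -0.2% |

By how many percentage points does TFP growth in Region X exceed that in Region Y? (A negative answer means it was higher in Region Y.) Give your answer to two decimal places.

Labor's share = 1 − 0.47 = 0.53.
Region X: TFP = 6.6 − 2.256 − 2.014 = 2.33%.
Region Y: TFP = 2.7 − 5.593 + 0.106 = -2.787%.
Difference = 2.33 − (-2.787) = 5.117 pp.

5.12 percentage points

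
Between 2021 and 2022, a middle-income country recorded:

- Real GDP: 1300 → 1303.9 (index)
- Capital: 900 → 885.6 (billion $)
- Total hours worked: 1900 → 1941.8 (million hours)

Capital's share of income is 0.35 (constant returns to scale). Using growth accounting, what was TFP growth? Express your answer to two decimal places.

Real GDP growth = (1303.9 − 1300) / 1300 = 0.3%.
Capital growth = (885.6 − 900) / 900 = -1.6%.
Total hours worked growth = (1941.8 − 1900) / 1900 = 2.2%.
Labor's share = 1 − 0.35 = 0.65.
Capital: 0.35 × (-1.6) = -0.56 pp.
Total hours worked: 0.65 × 2.2 = 1.43 pp.
TFP growth = 0.3 − 0.87 = -0.57%.

-0.57%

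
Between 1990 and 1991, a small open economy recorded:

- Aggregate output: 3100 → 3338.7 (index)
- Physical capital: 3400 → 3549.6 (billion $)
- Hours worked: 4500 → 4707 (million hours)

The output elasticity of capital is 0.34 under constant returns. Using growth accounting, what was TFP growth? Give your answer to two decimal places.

3.17%

Aggregate output growth = (3338.7 − 3100) / 3100 = 7.7%.
Physical capital growth = (3549.6 − 3400) / 3400 = 4.4%.
Hours worked growth = (4707 − 4500) / 4500 = 4.6%.
Labor's share = 1 − 0.34 = 0.66.
Physical capital: 0.34 × 4.4 = 1.496 pp.
Hours worked: 0.66 × 4.6 = 3.036 pp.
TFP growth = 7.7 − 4.532 = 3.168%.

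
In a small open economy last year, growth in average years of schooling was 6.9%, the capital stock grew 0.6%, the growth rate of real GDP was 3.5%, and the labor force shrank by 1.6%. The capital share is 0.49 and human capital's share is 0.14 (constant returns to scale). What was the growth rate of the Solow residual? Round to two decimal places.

2.83%

Labor's share = 1 − 0.49 − 0.14 = 0.37.
The capital stock: 0.49 × 0.6 = 0.294 pp.
Average years of schooling: 0.14 × 6.9 = 0.966 pp.
The labor force: 0.37 × (-1.6) = -0.592 pp.
TFP growth = 3.5 − 0.668 = 2.832%.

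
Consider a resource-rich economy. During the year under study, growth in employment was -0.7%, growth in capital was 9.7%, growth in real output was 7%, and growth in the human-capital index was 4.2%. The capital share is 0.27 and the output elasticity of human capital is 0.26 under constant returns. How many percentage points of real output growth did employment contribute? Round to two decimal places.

-0.33 percentage points

Labor's share = 1 − 0.27 − 0.26 = 0.47.
Contribution = share × growth = 0.47 × (-0.7) = -0.329 pp.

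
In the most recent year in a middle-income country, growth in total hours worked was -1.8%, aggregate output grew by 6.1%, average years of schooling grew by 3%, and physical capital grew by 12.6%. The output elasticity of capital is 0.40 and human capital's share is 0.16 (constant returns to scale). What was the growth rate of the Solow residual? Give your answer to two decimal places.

Labor's share = 1 − 0.4 − 0.16 = 0.44.
Physical capital: 0.4 × 12.6 = 5.04 pp.
Average years of schooling: 0.16 × 3 = 0.48 pp.
Total hours worked: 0.44 × (-1.8) = -0.792 pp.
TFP growth = 6.1 − 4.728 = 1.372%.

1.37%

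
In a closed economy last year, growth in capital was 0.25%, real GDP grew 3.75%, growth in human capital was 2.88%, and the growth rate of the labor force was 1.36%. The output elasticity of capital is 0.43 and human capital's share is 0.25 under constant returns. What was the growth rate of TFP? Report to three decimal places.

Labor's share = 1 − 0.43 − 0.25 = 0.32.
Capital: 0.43 × 0.25 = 0.1075 pp.
Human capital: 0.25 × 2.88 = 0.72 pp.
The labor force: 0.32 × 1.36 = 0.4352 pp.
TFP growth = 3.75 − 1.2627 = 2.4873%.

2.487%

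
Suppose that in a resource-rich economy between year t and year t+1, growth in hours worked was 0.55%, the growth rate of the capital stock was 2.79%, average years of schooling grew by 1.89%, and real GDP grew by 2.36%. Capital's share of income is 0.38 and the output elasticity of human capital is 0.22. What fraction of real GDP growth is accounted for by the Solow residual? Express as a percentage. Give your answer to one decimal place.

Labor's share = 1 − 0.38 − 0.22 = 0.4.
The capital stock: 0.38 × 2.79 = 1.0602 pp.
Average years of schooling: 0.22 × 1.89 = 0.4158 pp.
Hours worked: 0.4 × 0.55 = 0.22 pp.
TFP growth = 2.36 − 1.696 = 0.664%.
TFP share of growth = 0.664 / 2.36 × 100 = 28.136%.

28.1%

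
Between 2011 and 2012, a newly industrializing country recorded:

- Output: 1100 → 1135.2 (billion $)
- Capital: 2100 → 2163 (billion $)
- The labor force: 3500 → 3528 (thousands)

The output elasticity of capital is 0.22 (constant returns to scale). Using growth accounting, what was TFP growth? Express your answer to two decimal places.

Output growth = (1135.2 − 1100) / 1100 = 3.2%.
Capital growth = (2163 − 2100) / 2100 = 3%.
The labor force growth = (3528 − 3500) / 3500 = 0.8%.
Labor's share = 1 − 0.22 = 0.78.
Capital: 0.22 × 3 = 0.66 pp.
The labor force: 0.78 × 0.8 = 0.624 pp.
TFP growth = 3.2 − 1.284 = 1.916%.

1.92%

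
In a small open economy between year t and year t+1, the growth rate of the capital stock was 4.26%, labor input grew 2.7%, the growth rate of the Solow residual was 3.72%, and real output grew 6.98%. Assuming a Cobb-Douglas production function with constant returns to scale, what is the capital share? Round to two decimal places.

gY = gA + α·gK + (1−α)·gL, so gY − gA − gL = α(gK − gL).
6.98 − 3.72 − 2.7 = α × (4.26 − 2.7).
0.56 = 1.56 α, so α = 0.359.

The capital share is 0.36.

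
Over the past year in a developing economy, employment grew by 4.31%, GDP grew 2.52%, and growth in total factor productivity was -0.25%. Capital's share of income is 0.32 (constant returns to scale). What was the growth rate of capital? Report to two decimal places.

-0.50%

Labor's share = 1 − 0.32 = 0.68.
gY = gA + 0.68×4.31 + 0.32×g.
0.32×g = 2.52 + 0.25 − 2.9308 = -0.1608.
g = -0.1608 / 0.32 = -0.5025%.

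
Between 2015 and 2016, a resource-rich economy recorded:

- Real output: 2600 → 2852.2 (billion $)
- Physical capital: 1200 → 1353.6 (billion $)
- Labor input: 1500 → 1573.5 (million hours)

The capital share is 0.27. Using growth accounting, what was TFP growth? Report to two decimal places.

TFP growth was 2.67%.

Real output growth = (2852.2 − 2600) / 2600 = 9.7%.
Physical capital growth = (1353.6 − 1200) / 1200 = 12.8%.
Labor input growth = (1573.5 − 1500) / 1500 = 4.9%.
Labor's share = 1 − 0.27 = 0.73.
Physical capital: 0.27 × 12.8 = 3.456 pp.
Labor input: 0.73 × 4.9 = 3.577 pp.
TFP growth = 9.7 − 7.033 = 2.667%.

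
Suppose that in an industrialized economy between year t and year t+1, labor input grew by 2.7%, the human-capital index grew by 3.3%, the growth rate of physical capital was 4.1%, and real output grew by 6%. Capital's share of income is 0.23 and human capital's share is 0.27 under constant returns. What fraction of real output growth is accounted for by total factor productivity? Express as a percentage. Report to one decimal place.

Labor's share = 1 − 0.23 − 0.27 = 0.5.
Physical capital: 0.23 × 4.1 = 0.943 pp.
The human-capital index: 0.27 × 3.3 = 0.891 pp.
Labor input: 0.5 × 2.7 = 1.35 pp.
TFP growth = 6 − 3.184 = 2.816%.
TFP share of growth = 2.816 / 6 × 100 = 46.933%.

46.9%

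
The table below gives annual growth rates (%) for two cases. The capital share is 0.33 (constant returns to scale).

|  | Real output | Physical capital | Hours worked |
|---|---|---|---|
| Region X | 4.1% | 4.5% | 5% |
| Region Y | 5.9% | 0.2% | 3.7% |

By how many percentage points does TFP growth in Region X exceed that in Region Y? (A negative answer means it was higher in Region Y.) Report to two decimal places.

Labor's share = 1 − 0.33 = 0.67.
Region X: TFP = 4.1 − 1.485 − 3.35 = -0.735%.
Region Y: TFP = 5.9 − 0.066 − 2.479 = 3.355%.
Difference = -0.735 − (3.355) = -4.09 pp.

-4.09 percentage points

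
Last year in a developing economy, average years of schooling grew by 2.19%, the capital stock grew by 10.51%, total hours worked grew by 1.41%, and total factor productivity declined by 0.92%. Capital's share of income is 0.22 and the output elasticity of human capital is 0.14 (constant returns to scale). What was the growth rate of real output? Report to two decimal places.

Labor's share = 1 − 0.22 − 0.14 = 0.64.
The capital stock: 0.22 × 10.51 = 2.3122 pp.
Average years of schooling: 0.14 × 2.19 = 0.3066 pp.
Total hours worked: 0.64 × 1.41 = 0.9024 pp.
Output growth = -0.92 + 3.5212 = 2.6012%.

Real output grew 2.60%.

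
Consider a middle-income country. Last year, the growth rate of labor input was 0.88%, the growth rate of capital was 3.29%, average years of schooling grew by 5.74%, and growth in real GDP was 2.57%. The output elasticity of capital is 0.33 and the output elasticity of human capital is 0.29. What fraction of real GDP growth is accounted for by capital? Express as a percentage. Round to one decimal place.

Capital accounted for 42.2% of growth.

Capital contributed 0.33 × 3.29 = 1.0857 pp.
Share of growth = 1.0857 / 2.57 × 100 = 42.245%.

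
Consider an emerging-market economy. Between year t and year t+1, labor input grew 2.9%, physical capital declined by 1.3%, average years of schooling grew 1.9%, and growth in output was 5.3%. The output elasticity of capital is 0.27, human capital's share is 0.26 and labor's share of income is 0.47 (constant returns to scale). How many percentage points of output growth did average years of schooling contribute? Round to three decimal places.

Contribution = share × growth = 0.26 × 1.9 = 0.494 pp.

0.494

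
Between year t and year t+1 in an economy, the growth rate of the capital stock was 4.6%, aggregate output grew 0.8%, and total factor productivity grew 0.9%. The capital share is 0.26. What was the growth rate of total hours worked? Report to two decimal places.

-1.75%

Labor's share = 1 − 0.26 = 0.74.
gY = gA + 0.26×4.6 + 0.74×g.
0.74×g = 0.8 − 0.9 − 1.196 = -1.296.
g = -1.296 / 0.74 = -1.7514%.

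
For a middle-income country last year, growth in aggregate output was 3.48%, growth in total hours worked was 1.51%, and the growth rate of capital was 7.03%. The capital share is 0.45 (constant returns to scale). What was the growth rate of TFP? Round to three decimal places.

Labor's share = 1 − 0.45 = 0.55.
Capital: 0.45 × 7.03 = 3.1635 pp.
Total hours worked: 0.55 × 1.51 = 0.8305 pp.
TFP growth = 3.48 − 3.994 = -0.514%.

-0.514%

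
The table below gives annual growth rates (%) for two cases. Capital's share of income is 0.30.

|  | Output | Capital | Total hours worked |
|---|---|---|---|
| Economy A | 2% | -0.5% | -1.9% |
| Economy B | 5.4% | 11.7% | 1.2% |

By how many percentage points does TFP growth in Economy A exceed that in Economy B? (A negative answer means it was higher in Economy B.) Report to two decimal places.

2.43 percentage points

Labor's share = 1 − 0.3 = 0.7.
Economy A: TFP = 2 + 0.15 + 1.33 = 3.48%.
Economy B: TFP = 5.4 − 3.51 − 0.84 = 1.05%.
Difference = 3.48 − (1.05) = 2.43 pp.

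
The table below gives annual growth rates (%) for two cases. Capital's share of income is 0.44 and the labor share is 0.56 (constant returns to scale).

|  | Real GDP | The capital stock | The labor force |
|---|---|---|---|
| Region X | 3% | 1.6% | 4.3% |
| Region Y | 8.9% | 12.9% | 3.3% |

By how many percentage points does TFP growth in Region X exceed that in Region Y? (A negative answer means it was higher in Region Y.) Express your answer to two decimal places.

Labor's share = 1 − 0.44 = 0.56.
Region X: TFP = 3 − 0.704 − 2.408 = -0.112%.
Region Y: TFP = 8.9 − 5.676 − 1.848 = 1.376%.
Difference = -0.112 − (1.376) = -1.488 pp.

-1.49 percentage points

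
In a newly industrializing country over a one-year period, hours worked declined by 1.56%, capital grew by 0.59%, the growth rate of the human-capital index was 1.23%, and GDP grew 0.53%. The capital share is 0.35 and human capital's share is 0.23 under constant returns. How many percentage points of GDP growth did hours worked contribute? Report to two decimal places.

-0.66 pp

Labor's share = 1 − 0.35 − 0.23 = 0.42.
Contribution = share × growth = 0.42 × (-1.56) = -0.6552 pp.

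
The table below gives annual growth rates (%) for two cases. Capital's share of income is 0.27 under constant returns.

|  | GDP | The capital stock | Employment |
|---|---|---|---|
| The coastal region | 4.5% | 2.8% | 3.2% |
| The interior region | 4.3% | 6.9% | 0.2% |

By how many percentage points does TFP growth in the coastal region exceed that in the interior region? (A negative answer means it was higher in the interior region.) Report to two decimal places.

Labor's share = 1 − 0.27 = 0.73.
The coastal region: TFP = 4.5 − 0.756 − 2.336 = 1.408%.
The interior region: TFP = 4.3 − 1.863 − 0.146 = 2.291%.
Difference = 1.408 − (2.291) = -0.883 pp.

-0.88 percentage points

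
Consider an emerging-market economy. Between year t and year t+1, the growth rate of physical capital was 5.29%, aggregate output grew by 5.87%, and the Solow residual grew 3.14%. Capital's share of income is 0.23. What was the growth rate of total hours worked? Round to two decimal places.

Total hours worked growth was 1.97%.

Labor's share = 1 − 0.23 = 0.77.
gY = gA + 0.23×5.29 + 0.77×g.
0.77×g = 5.87 − 3.14 − 1.2167 = 1.5133.
g = 1.5133 / 0.77 = 1.9653%.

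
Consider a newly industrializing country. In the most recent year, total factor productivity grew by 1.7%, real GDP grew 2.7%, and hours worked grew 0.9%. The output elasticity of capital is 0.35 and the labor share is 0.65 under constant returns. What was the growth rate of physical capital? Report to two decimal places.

Labor's share = 1 − 0.35 = 0.65.
gY = gA + 0.65×0.9 + 0.35×g.
0.35×g = 2.7 − 1.7 − 0.585 = 0.415.
g = 0.415 / 0.35 = 1.1857%.

Physical capital grew 1.19%.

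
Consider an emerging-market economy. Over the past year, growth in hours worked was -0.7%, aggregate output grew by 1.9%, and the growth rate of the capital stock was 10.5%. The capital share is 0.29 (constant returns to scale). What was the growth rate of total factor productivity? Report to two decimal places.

-0.65%

Labor's share = 1 − 0.29 = 0.71.
The capital stock: 0.29 × 10.5 = 3.045 pp.
Hours worked: 0.71 × (-0.7) = -0.497 pp.
TFP growth = 1.9 − 2.548 = -0.648%.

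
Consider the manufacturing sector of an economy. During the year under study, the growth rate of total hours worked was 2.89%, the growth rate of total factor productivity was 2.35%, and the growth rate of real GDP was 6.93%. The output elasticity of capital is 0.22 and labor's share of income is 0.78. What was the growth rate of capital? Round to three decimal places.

Labor's share = 1 − 0.22 = 0.78.
gY = gA + 0.78×2.89 + 0.22×g.
0.22×g = 6.93 − 2.35 − 2.2542 = 2.3258.
g = 2.3258 / 0.22 = 10.57182%.

10.572%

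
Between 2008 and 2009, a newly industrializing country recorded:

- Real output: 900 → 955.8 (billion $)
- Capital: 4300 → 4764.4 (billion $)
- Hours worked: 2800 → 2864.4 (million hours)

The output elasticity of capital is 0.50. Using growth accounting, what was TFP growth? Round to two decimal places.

Real output growth = (955.8 − 900) / 900 = 6.2%.
Capital growth = (4764.4 − 4300) / 4300 = 10.8%.
Hours worked growth = (2864.4 − 2800) / 2800 = 2.3%.
Labor's share = 1 − 0.5 = 0.5.
Capital: 0.5 × 10.8 = 5.4 pp.
Hours worked: 0.5 × 2.3 = 1.15 pp.
TFP growth = 6.2 − 6.55 = -0.35%.

-0.35%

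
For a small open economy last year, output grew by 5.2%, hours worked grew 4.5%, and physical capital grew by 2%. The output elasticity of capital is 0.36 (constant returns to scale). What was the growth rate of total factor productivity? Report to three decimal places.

1.600%

Labor's share = 1 − 0.36 = 0.64.
Physical capital: 0.36 × 2 = 0.72 pp.
Hours worked: 0.64 × 4.5 = 2.88 pp.
TFP growth = 5.2 − 3.6 = 1.6%.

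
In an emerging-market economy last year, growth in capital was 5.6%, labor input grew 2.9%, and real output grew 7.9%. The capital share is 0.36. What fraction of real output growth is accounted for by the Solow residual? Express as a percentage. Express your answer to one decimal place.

Labor's share = 1 − 0.36 = 0.64.
Capital: 0.36 × 5.6 = 2.016 pp.
Labor input: 0.64 × 2.9 = 1.856 pp.
TFP growth = 7.9 − 3.872 = 4.028%.
TFP share of growth = 4.028 / 7.9 × 100 = 50.987%.

The Solow residual accounted for 51.0% of growth.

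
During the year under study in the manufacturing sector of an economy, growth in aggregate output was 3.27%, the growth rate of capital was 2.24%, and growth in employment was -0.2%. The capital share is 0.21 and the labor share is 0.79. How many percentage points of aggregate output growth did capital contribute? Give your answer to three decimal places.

0.470 percentage points

Contribution = share × growth = 0.21 × 2.24 = 0.4704 pp.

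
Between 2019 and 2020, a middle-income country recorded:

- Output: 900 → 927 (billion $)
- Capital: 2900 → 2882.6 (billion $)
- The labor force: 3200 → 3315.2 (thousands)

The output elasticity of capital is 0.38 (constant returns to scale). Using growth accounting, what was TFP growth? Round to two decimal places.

Output growth = (927 − 900) / 900 = 3%.
Capital growth = (2882.6 − 2900) / 2900 = -0.6%.
The labor force growth = (3315.2 − 3200) / 3200 = 3.6%.
Labor's share = 1 − 0.38 = 0.62.
Capital: 0.38 × (-0.6) = -0.228 pp.
The labor force: 0.62 × 3.6 = 2.232 pp.
TFP growth = 3 − 2.004 = 0.996%.

1.00%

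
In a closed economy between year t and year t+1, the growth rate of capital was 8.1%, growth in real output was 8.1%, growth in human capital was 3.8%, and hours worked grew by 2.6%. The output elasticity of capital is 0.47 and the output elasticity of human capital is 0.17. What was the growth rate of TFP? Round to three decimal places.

Labor's share = 1 − 0.47 − 0.17 = 0.36.
Capital: 0.47 × 8.1 = 3.807 pp.
Human capital: 0.17 × 3.8 = 0.646 pp.
Hours worked: 0.36 × 2.6 = 0.936 pp.
TFP growth = 8.1 − 5.389 = 2.711%.

TFP grew 2.711%.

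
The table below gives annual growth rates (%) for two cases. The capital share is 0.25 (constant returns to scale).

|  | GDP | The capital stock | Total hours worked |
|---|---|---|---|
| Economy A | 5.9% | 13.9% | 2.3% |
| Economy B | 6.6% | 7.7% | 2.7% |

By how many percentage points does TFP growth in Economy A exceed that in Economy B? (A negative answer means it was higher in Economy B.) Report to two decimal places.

-1.95 percentage points

Labor's share = 1 − 0.25 = 0.75.
Economy A: TFP = 5.9 − 3.475 − 1.725 = 0.7%.
Economy B: TFP = 6.6 − 1.925 − 2.025 = 2.65%.
Difference = 0.7 − (2.65) = -1.95 pp.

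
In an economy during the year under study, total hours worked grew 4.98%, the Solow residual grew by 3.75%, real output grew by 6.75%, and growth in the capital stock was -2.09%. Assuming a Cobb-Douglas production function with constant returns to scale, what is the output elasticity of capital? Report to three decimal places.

gY = gA + α·gK + (1−α)·gL, so gY − gA − gL = α(gK − gL).
6.75 − 3.75 − 4.98 = α × (-2.09 − 4.98).
-1.98 = -7.07 α, so α = 0.28006.

0.280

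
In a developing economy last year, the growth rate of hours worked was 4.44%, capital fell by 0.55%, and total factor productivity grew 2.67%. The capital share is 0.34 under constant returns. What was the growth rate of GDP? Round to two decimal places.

5.41%

Labor's share = 1 − 0.34 = 0.66.
Capital: 0.34 × (-0.55) = -0.187 pp.
Hours worked: 0.66 × 4.44 = 2.9304 pp.
Output growth = 2.67 + 2.7434 = 5.4134%.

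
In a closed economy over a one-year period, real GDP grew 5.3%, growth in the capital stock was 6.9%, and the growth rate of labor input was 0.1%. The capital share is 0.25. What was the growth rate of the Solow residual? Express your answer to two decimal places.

3.50%

Labor's share = 1 − 0.25 = 0.75.
The capital stock: 0.25 × 6.9 = 1.725 pp.
Labor input: 0.75 × 0.1 = 0.075 pp.
TFP growth = 5.3 − 1.8 = 3.5%.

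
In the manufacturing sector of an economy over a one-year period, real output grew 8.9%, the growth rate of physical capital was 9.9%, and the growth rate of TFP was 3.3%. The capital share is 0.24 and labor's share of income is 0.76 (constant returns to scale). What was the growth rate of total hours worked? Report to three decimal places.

Total hours worked growth was 4.242%.

Labor's share = 1 − 0.24 = 0.76.
gY = gA + 0.24×9.9 + 0.76×g.
0.76×g = 8.9 − 3.3 − 2.376 = 3.224.
g = 3.224 / 0.76 = 4.24211%.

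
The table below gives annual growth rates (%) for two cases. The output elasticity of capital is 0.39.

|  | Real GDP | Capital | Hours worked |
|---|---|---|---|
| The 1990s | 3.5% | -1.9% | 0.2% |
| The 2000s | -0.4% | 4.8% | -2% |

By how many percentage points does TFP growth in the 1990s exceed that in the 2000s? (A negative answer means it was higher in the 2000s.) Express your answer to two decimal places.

Labor's share = 1 − 0.39 = 0.61.
The 1990s: TFP = 3.5 + 0.741 − 0.122 = 4.119%.
The 2000s: TFP = -0.4 − 1.872 + 1.22 = -1.052%.
Difference = 4.119 − (-1.052) = 5.171 pp.

5.17 percentage points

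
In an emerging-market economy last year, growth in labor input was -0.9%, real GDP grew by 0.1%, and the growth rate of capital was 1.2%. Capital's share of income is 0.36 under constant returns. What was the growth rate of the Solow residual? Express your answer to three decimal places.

0.244%

Labor's share = 1 − 0.36 = 0.64.
Capital: 0.36 × 1.2 = 0.432 pp.
Labor input: 0.64 × (-0.9) = -0.576 pp.
TFP growth = 0.1 + 0.144 = 0.244%.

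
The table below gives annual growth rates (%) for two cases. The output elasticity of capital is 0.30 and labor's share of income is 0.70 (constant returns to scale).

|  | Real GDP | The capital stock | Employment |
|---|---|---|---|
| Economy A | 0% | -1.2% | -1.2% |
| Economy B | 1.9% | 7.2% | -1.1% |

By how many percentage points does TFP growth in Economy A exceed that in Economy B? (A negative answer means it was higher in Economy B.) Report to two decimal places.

0.69 percentage points

Labor's share = 1 − 0.3 = 0.7.
Economy A: TFP = 0 + 0.36 + 0.84 = 1.2%.
Economy B: TFP = 1.9 − 2.16 + 0.77 = 0.51%.
Difference = 1.2 − (0.51) = 0.69 pp.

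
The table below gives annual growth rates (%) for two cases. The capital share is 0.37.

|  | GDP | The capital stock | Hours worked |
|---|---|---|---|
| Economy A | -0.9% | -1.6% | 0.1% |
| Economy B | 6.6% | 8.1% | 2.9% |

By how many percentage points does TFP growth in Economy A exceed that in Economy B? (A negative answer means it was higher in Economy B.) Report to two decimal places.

-2.15 percentage points

Labor's share = 1 − 0.37 = 0.63.
Economy A: TFP = -0.9 + 0.592 − 0.063 = -0.371%.
Economy B: TFP = 6.6 − 2.997 − 1.827 = 1.776%.
Difference = -0.371 − (1.776) = -2.147 pp.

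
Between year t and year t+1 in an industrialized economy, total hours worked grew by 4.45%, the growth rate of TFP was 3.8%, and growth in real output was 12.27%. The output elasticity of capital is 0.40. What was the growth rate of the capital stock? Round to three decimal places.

The capital stock growth was 14.500%.

Labor's share = 1 − 0.4 = 0.6.
gY = gA + 0.6×4.45 + 0.4×g.
0.4×g = 12.27 − 3.8 − 2.67 = 5.8.
g = 5.8 / 0.4 = 14.5%.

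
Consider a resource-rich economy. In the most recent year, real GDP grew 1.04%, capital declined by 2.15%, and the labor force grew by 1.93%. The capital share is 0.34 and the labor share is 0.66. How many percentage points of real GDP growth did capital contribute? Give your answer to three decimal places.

-0.731 pp

Contribution = share × growth = 0.34 × (-2.15) = -0.731 pp.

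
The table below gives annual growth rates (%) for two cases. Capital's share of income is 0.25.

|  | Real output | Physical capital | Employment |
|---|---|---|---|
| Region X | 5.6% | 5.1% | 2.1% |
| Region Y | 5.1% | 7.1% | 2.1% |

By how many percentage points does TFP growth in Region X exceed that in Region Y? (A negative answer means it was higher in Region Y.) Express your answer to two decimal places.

Labor's share = 1 − 0.25 = 0.75.
Region X: TFP = 5.6 − 1.275 − 1.575 = 2.75%.
Region Y: TFP = 5.1 − 1.775 − 1.575 = 1.75%.
Difference = 2.75 − (1.75) = 1 pp.

1.00 percentage points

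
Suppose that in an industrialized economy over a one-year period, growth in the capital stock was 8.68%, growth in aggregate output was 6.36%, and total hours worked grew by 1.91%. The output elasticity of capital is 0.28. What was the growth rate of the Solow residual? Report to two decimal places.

The Solow residual grew 2.55%.

Labor's share = 1 − 0.28 = 0.72.
The capital stock: 0.28 × 8.68 = 2.4304 pp.
Total hours worked: 0.72 × 1.91 = 1.3752 pp.
TFP growth = 6.36 − 3.8056 = 2.5544%.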